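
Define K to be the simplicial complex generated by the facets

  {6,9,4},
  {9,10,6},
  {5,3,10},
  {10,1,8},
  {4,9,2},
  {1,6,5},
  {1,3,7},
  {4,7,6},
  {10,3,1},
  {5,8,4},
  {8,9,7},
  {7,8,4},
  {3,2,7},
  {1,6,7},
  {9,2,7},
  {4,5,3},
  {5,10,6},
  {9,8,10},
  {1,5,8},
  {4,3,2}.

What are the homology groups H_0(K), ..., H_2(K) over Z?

H_0 = Z,  H_1 = Z ⊕ Z_2,  H_2 = 0.

Take the total order 1 < 2 < 3 < 4 < 5 < 6 < 7 < 8 < 9 < 10 on the vertex set. Then K (dimension 2) consists of the simplices:

  0-simplices (10): [1], [2], [3], [4], [5], [6], [7], [8], [9], [10]
  1-simplices (30): (30 of them)
  2-simplices (20): (20 of them)

Hence C_0 ≅ Z^10, C_1 ≅ Z^30, C_2 ≅ Z^20.

The boundary map ∂_1: C_1 → C_0 is given by ∂[p,q] = [q] − [p]. For instance
  ∂[4,9] = [9] − [4].
The resulting 10×30 matrix has rank 9, and its Smith normal form has invariant factors (1,1,1,1,1,1,1,1,1).

Boundary ∂_2: C_2 → C_1 acts by ∂[p,q,r] = [q,r] − [p,r] + [p,q]. For instance
  ∂[3,4,5] = [4,5] − [3,5] + [3,4],
  ∂[1,8,10] = [8,10] − [1,10] + [1,8].
This gives a 30×20 integer matrix of rank 20; reducing to Smith normal form yields diagonal entries (1,1,1,1,1,1,1,1,1,1,1,1,1,1,1,1,1,1,1,2).

Now H_k = ker ∂_k / im ∂_{k+1}, so:

  H_0: rank C_0 − rank ∂_1 = 10 − 9 = 1, and the invariant factors of ∂_1 are all 1, so H_0 = Z.
  H_1: rank ker ∂_1 − rank ∂_2 = (30 − 9) − 20 = 1, and ∂_2 has invariant factor 2 > 1, so H_1 = Z ⊕ Z_2.
  H_2: rank ker ∂_2 − rank ∂_3 = (20 − 20) − 0 = 0, and there is no ∂_3, so H_2 = 0.

As a check, the Euler characteristic is 10 − 30 + 20 = 0, which agrees with 1 − 1 + 0 = 0.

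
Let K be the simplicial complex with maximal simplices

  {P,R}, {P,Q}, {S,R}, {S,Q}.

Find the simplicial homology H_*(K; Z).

H_0 = Z,  H_1 = Z.

Order the vertices as P < Q < R < S. Listing each simplex with vertices in this order, K has dimension 1 with simplices:

  0-simplices (4): P, Q, R, S
  1-simplices (4): PQ, PR, QS, RS

giving chain groups C_0 ≅ Z^4, C_1 ≅ Z^4.

∂_1: C_1 → C_0 is given by ∂[p,q] = [q] − [p].
The 4×4 boundary matrix has rank 3 and Smith normal form diag(1,1,1).

Now H_k = ker ∂_k / im ∂_{k+1}, so:

  H_0: rank C_0 − rank ∂_1 = 4 − 3 = 1, and the invariant factors of ∂_1 are all 1, so H_0 = Z.
  H_1: rank ker ∂_1 − rank ∂_2 = (4 − 3) − 0 = 1, and there is no ∂_2, so H_1 = Z.

(K is a triangulation of the circle S^1.)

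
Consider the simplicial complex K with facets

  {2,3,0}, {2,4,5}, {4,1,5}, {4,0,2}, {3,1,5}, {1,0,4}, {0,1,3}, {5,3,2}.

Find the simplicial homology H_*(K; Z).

H_0 = Z,  H_1 = 0,  H_2 = Z.

Fix the vertex order 0 < 1 < 2 < 3 < 4 < 5 and write every simplex with vertices in increasing order. Then dim K = 2 and the simplices of K are:

  0-simplices (6): [0], [1], [2], [3], [4], [5]
  1-simplices (12): [0,1], [0,2], [0,3], [0,4], [1,3], [1,4], [1,5], [2,3], [2,4], [2,5], [3,5], [4,5]
  2-simplices (8): [0,1,3], [0,1,4], [0,2,3], [0,2,4], [1,3,5], [1,4,5], [2,3,5], [2,4,5]

so the chain groups are C_0 ≅ Z^6, C_1 ≅ Z^12, C_2 ≅ Z^8.

∂_1: C_1 → C_0 sends each edge [p,q] (with p < q) to q − p.
As a 6×12 matrix over Z this has rank 5, with invariant factors (1,1,1,1,1).

The boundary map ∂_2: C_2 → C_1 sends each 2-simplex [p,q,r] to [q,r] − [p,r] + [p,q]. For instance
  ∂[0,1,4] = [1,4] − [0,4] + [0,1],
  ∂[2,3,5] = [3,5] − [2,5] + [2,3].
The 12×8 boundary matrix has rank 7 and Smith normal form diag(1,1,1,1,1,1,1).

Now H_k = ker ∂_k / im ∂_{k+1}, so:

  H_0: rank C_0 − rank ∂_1 = 6 − 5 = 1, and the invariant factors of ∂_1 are all 1, so H_0 = Z.
  H_1: rank ker ∂_1 − rank ∂_2 = (12 − 5) − 7 = 0, and the invariant factors of ∂_2 are all 1, so H_1 = 0.
  H_2: rank ker ∂_2 − rank ∂_3 = (8 − 7) − 0 = 1, and there is no ∂_3, so H_2 = Z.

(K is a triangulation of the 2-sphere S^2.)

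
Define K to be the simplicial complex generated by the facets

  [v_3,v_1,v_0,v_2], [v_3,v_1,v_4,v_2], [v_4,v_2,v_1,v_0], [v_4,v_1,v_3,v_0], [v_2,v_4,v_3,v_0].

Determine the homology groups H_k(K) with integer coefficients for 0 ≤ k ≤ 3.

Order the vertices as v_0 < v_1 < v_2 < v_3 < v_4. Listing each simplex with vertices in this order, K has dimension 3 with simplices:

  0-simplices (5): [v_0], [v_1], [v_2], [v_3], [v_4]
  1-simplices (10): [v_0,v_1], [v_0,v_2], [v_0,v_3], [v_0,v_4], [v_1,v_2], [v_1,v_3], [v_1,v_4], [v_2,v_3], [v_2,v_4], [v_3,v_4]
  2-simplices (10): [v_0,v_1,v_2], [v_0,v_1,v_3], [v_0,v_1,v_4], [v_0,v_2,v_3], [v_0,v_2,v_4], [v_0,v_3,v_4], [v_1,v_2,v_3], [v_1,v_2,v_4], [v_1,v_3,v_4], [v_2,v_3,v_4]
  3-simplices (5): [v_0,v_1,v_2,v_3], [v_0,v_1,v_2,v_4], [v_0,v_1,v_3,v_4], [v_0,v_2,v_3,v_4], [v_1,v_2,v_3,v_4]

giving chain groups C_0 ≅ Z^5, C_1 ≅ Z^10, C_2 ≅ Z^10, C_3 ≅ Z^5.

∂_1: C_1 → C_0 maps an edge to its endpoints' difference, ∂[p,q] = q − p.
As a 5×10 matrix over Z this has rank 4, with invariant factors (1,1,1,1).

Boundary ∂_2: C_2 → C_1 sends each 2-simplex [p,q,r] to [q,r] − [p,r] + [p,q]. For instance
  ∂[v_0,v_1,v_4] = [v_1,v_4] − [v_0,v_4] + [v_0,v_1],
  ∂[v_2,v_3,v_4] = [v_3,v_4] − [v_2,v_4] + [v_2,v_3].
As a 10×10 matrix over Z this has rank 6, with invariant factors (1,1,1,1,1,1).

Boundary ∂_3: C_3 → C_2 sends each 3-simplex σ to the alternating sum Σ_i (−1)^i (σ with its i-th vertex removed). For instance
  ∂[v_0,v_1,v_2,v_3] = [v_1,v_2,v_3] − [v_0,v_2,v_3] + [v_0,v_1,v_3] − [v_0,v_1,v_2],
  ∂[v_1,v_2,v_3,v_4] = [v_2,v_3,v_4] − [v_1,v_3,v_4] + [v_1,v_2,v_4] − [v_1,v_2,v_3].
The 10×5 boundary matrix has rank 4 and Smith normal form diag(1,1,1,1).

Reading off H_k = ker ∂_k / im ∂_{k+1}:

  H_0: rank C_0 − rank ∂_1 = 5 − 4 = 1, and the invariant factors of ∂_1 are all 1, so H_0 ≅ Z.
  H_1: rank ker ∂_1 − rank ∂_2 = (10 − 4) − 6 = 0, and the invariant factors of ∂_2 are all 1, so H_1 ≅ 0.
  H_2: rank ker ∂_2 − rank ∂_3 = (10 − 6) − 4 = 0, and the invariant factors of ∂_3 are all 1, so H_2 ≅ 0.
  H_3: rank ker ∂_3 − rank ∂_4 = (5 − 4) − 0 = 1, and there is no ∂_4, so H_3 ≅ Z.

As a check, the Euler characteristic is 5 − 10 + 10 − 5 = 0, which agrees with 1 − 0 + 0 − 1 = 0.

H_0 ≅ Z,  H_1 = 0,  H_2 = 0,  H_3 ≅ Z.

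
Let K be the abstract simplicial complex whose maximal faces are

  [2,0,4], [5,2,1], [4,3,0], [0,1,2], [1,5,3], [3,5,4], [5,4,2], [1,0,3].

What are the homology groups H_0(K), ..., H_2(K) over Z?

H_0 ≅ Z,  H_1 = 0,  H_2 ≅ Z.

Fix the vertex order 0 < 1 < 2 < 3 < 4 < 5 and write every simplex with vertices in increasing order. Then dim K = 2 and the simplices of K are:

  0-simplices (6): [0], [1], [2], [3], [4], [5]
  1-simplices (12): [0,1], [0,2], [0,3], [0,4], [1,2], [1,3], [1,5], [2,4], [2,5], [3,4], [3,5], [4,5]
  2-simplices (8): [0,1,2], [0,1,3], [0,2,4], [0,3,4], [1,2,5], [1,3,5], [2,4,5], [3,4,5]

giving chain groups C_0 ≅ Z^6, C_1 ≅ Z^12, C_2 ≅ Z^8.

Boundary ∂_1: C_1 → C_0 sends each edge [p,q] (with p < q) to q − p. For instance
  ∂[2,4] = [4] − [2].
The 6×12 boundary matrix has rank 5 and Smith normal form diag(1,1,1,1,1).

Boundary ∂_2: C_2 → C_1 sends each 2-simplex [p,q,r] to [q,r] − [p,r] + [p,q]. For instance
  ∂[0,2,4] = [2,4] − [0,4] + [0,2],
  ∂[1,2,5] = [2,5] − [1,5] + [1,2].
This gives a 12×8 integer matrix of rank 7; reducing to Smith normal form yields diagonal entries (1,1,1,1,1,1,1).

Reading off H_k = ker ∂_k / im ∂_{k+1}:

  H_0: rank C_0 − rank ∂_1 = 6 − 5 = 1, and the invariant factors of ∂_1 are all 1, so H_0 = Z.
  H_1: rank ker ∂_1 − rank ∂_2 = (12 − 5) − 7 = 0, and the invariant factors of ∂_2 are all 1, so H_1 = 0.
  H_2: rank ker ∂_2 − rank ∂_3 = (8 − 7) − 0 = 1, and there is no ∂_3, so H_2 = Z.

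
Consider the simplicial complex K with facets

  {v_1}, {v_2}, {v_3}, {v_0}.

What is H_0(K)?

H_0 ≅ Z^4.

Take the total order v_0 < v_1 < v_2 < v_3 on the vertex set. Then K (dimension 0) consists of the simplices:

  0-simplices (4): [v_0], [v_1], [v_2], [v_3]

so the chain groups are C_0 ≅ Z^4.

From H_k ≅ ker(∂_k) / im(∂_{k+1}) we obtain:

  H_0: rank C_0 − rank ∂_1 = 4 − 0 = 4, and there is no ∂_1, so H_0 = Z^4.

(K is a triangulation of a set of 4 points.)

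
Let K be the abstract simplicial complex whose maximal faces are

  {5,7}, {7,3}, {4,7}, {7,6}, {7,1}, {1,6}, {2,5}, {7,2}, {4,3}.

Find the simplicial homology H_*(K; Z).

Order the vertices as 1 < 2 < 3 < 4 < 5 < 6 < 7. Listing each simplex with vertices in this order, K has dimension 1 with simplices:

  0-simplices (7): [1], [2], [3], [4], [5], [6], [7]
  1-simplices (9): [1,6], [1,7], [2,5], [2,7], [3,4], [3,7], [4,7], [5,7], [6,7]

Hence C_0 ≅ Z^7, C_1 ≅ Z^9.

∂_1: C_1 → C_0 is given by ∂[p,q] = [q] − [p].
As a 7×9 matrix over Z this has rank 6, with invariant factors (1,1,1,1,1,1).

Now H_k = ker ∂_k / im ∂_{k+1}, so:

  H_0: rank C_0 − rank ∂_1 = 7 − 6 = 1, and the invariant factors of ∂_1 are all 1, so H_0 = Z.
  H_1: rank ker ∂_1 − rank ∂_2 = (9 − 6) − 0 = 3, and there is no ∂_2, so H_1 = Z^3.

As a check, the Euler characteristic is 7 − 9 = -2, which agrees with 1 − 3 = -2.
(K is a triangulation of a wedge of 3 circles.)

H_0 = Z,  H_1 = Z^3.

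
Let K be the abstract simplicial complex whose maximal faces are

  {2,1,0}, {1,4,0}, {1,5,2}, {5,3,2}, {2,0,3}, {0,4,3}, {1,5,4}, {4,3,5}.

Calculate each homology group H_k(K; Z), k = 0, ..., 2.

H_0 ≅ Z,  H_1 = 0,  H_2 ≅ Z.

Take the total order 0 < 1 < 2 < 3 < 4 < 5 on the vertex set. Then K (dimension 2) consists of the simplices:

  0-simplices (6): [0], [1], [2], [3], [4], [5]
  1-simplices (12): [0,1], [0,2], [0,3], [0,4], [1,2], [1,4], [1,5], [2,3], [2,5], [3,4], [3,5], [4,5]
  2-simplices (8): [0,1,2], [0,1,4], [0,2,3], [0,3,4], [1,2,5], [1,4,5], [2,3,5], [3,4,5]

giving chain groups C_0 ≅ Z^6, C_1 ≅ Z^12, C_2 ≅ Z^8.

∂_1: C_1 → C_0 maps an edge to its endpoints' difference, ∂[p,q] = q − p. For instance
  ∂[0,1] = [1] − [0].
The 6×12 boundary matrix has rank 5 and Smith normal form diag(1,1,1,1,1).

∂_2: C_2 → C_1 acts by ∂[p,q,r] = [q,r] − [p,r] + [p,q]. For instance
  ∂[0,1,4] = [1,4] − [0,4] + [0,1],
  ∂[1,2,5] = [2,5] − [1,5] + [1,2].
As a 12×8 matrix over Z this has rank 7, with invariant factors (1,1,1,1,1,1,1).

Reading off H_k = ker ∂_k / im ∂_{k+1}:

  H_0: rank C_0 − rank ∂_1 = 6 − 5 = 1, and the invariant factors of ∂_1 are all 1, so H_0 = Z.
  H_1: rank ker ∂_1 − rank ∂_2 = (12 − 5) − 7 = 0, and the invariant factors of ∂_2 are all 1, so H_1 = 0.
  H_2: rank ker ∂_2 − rank ∂_3 = (8 − 7) − 0 = 1, and there is no ∂_3, so H_2 = Z.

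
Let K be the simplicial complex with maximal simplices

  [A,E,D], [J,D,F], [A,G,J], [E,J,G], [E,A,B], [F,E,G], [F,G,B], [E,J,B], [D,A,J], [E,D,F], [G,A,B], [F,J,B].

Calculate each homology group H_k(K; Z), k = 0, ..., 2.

Fix the vertex order A < B < D < E < F < G < J and write every simplex with vertices in increasing order. Then dim K = 2 and the simplices of K are:

  0-simplices (7): A, B, D, E, F, G, J
  1-simplices (18): AB, AD, AE, AG, AJ, BE, BF, BG, BJ, DE, DF, DJ, EF, EG, EJ, FG, FJ, GJ
  2-simplices (12): ABE, ABG, ADE, ADJ, AGJ, BEJ, BFG, BFJ, DEF, DFJ, EFG, EGJ

Hence C_0 ≅ Z^7, C_1 ≅ Z^18, C_2 ≅ Z^12.

Boundary ∂_1: C_1 → C_0 sends each edge [p,q] (with p < q) to q − p. For instance
  ∂GJ = J − G.
As a 7×18 matrix over Z this has rank 6, with invariant factors (1,1,1,1,1,1).

∂_2: C_2 → C_1 sends each 2-simplex [p,q,r] to [q,r] − [p,r] + [p,q]. For instance
  ∂ABE = BE − AE + AB,
  ∂EFG = FG − EG + EF.
This gives a 18×12 integer matrix of rank 12; reducing to Smith normal form yields diagonal entries (1,1,1,1,1,1,1,1,1,1,1,2).

Reading off H_k = ker ∂_k / im ∂_{k+1}:

  H_0: rank C_0 − rank ∂_1 = 7 − 6 = 1, and the invariant factors of ∂_1 are all 1, so H_0 = Z.
  H_1: rank ker ∂_1 − rank ∂_2 = (18 − 6) − 12 = 0, and ∂_2 has invariant factor 2 > 1, so H_1 = Z/2.
  H_2: rank ker ∂_2 − rank ∂_3 = (12 − 12) − 0 = 0, and there is no ∂_3, so H_2 = 0.

As a check, the Euler characteristic is 7 − 18 + 12 = 1, which agrees with 1 − 0 + 0 = 1.

H_0 = Z,  H_1 = Z/2,  H_2 = 0.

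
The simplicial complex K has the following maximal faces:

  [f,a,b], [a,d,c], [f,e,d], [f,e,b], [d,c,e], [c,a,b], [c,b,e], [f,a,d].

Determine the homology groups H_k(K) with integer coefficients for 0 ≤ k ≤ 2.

Fix the vertex order a < b < c < d < e < f and write every simplex with vertices in increasing order. Then dim K = 2 and the simplices of K are:

  0-simplices (6): a, b, c, d, e, f
  1-simplices (12): ab, ac, ad, af, bc, be, bf, cd, ce, de, df, ef
  2-simplices (8): abc, abf, acd, adf, bce, bef, cde, def

Hence C_0 ≅ Z^6, C_1 ≅ Z^12, C_2 ≅ Z^8.

Boundary ∂_1: C_1 → C_0 is given by ∂[p,q] = [q] − [p]. For instance
  ∂ac = c − a.
The 6×12 boundary matrix has rank 5 and Smith normal form diag(1,1,1,1,1).

The boundary map ∂_2: C_2 → C_1 sends each 2-simplex [p,q,r] to [q,r] − [p,r] + [p,q]. For instance
  ∂acd = cd − ad + ac,
  ∂cde = de − ce + cd.
This gives a 12×8 integer matrix of rank 7; reducing to Smith normal form yields diagonal entries (1,1,1,1,1,1,1).

Computing H_k = (kernel of ∂_k) / (image of ∂_{k+1}):

  H_0: rank C_0 − rank ∂_1 = 6 − 5 = 1, and the invariant factors of ∂_1 are all 1, so H_0 = Z.
  H_1: rank ker ∂_1 − rank ∂_2 = (12 − 5) − 7 = 0, and the invariant factors of ∂_2 are all 1, so H_1 = 0.
  H_2: rank ker ∂_2 − rank ∂_3 = (8 − 7) − 0 = 1, and there is no ∂_3, so H_2 = Z.

As a check, the Euler characteristic is 6 − 12 + 8 = 2, which agrees with 1 − 0 + 1 = 2.
(K is a triangulation of the 2-sphere S^2.)

H_0 ≅ Z,  H_1 = 0,  H_2 ≅ Z.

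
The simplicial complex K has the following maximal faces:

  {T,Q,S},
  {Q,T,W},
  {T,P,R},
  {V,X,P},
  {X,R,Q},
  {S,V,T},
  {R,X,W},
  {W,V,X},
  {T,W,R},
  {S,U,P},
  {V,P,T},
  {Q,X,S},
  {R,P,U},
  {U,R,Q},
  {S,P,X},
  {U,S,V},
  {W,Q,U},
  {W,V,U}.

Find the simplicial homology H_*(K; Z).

H_0 = Z,  H_1 = Z × Z/2,  H_2 = 0.

We work with the vertex ordering P < Q < R < S < T < U < V < W < X. The simplices of K, each written with vertices in increasing order, are:

  0-simplices (9): P, Q, R, S, T, U, V, W, X
  1-simplices (27): PR, PS, PT, PU, PV, PX, QR, QS, QT, QU, QW, QX, RT, RU, RW, RX, ST, SU, SV, SX, TV, TW, UV, UW, VW, VX, WX
  2-simplices (18): PRT, PRU, PSU, PSX, PTV, PVX, QRU, QRX, QST, QSX, QTW, QUW, RTW, RWX, STV, SUV, UVW, VWX

Hence C_0 ≅ Z^9, C_1 ≅ Z^27, C_2 ≅ Z^18.

∂_1: C_1 → C_0 sends each edge [p,q] (with p < q) to q − p.
This gives a 9×27 integer matrix of rank 8; reducing to Smith normal form yields diagonal entries (1,1,1,1,1,1,1,1).

The boundary map ∂_2: C_2 → C_1 maps a triangle to the signed sum of its edges. For instance
  ∂QST = ST − QT + QS,
  ∂QRX = RX − QX + QR.
The 27×18 boundary matrix has rank 18 and Smith normal form diag(1,1,1,1,1,1,1,1,1,1,1,1,1,1,1,1,1,2).

Now H_k = ker ∂_k / im ∂_{k+1}, so:

  H_0: rank C_0 − rank ∂_1 = 9 − 8 = 1, and the invariant factors of ∂_1 are all 1, so H_0 = Z.
  H_1: rank ker ∂_1 − rank ∂_2 = (27 − 8) − 18 = 1, and ∂_2 has invariant factor 2 > 1, so H_1 = Z × Z/2.
  H_2: rank ker ∂_2 − rank ∂_3 = (18 − 18) − 0 = 0, and there is no ∂_3, so H_2 = 0.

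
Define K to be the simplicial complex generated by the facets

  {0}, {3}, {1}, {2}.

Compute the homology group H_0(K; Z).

Order the vertices as 0 < 1 < 2 < 3. Listing each simplex with vertices in this order, K has dimension 0 with simplices:

  0-simplices (4): [0], [1], [2], [3]

giving chain groups C_0 ≅ Z^4.

Now H_k = ker ∂_k / im ∂_{k+1}, so:

  H_0: rank C_0 − rank ∂_1 = 4 − 0 = 4, and there is no ∂_1, so H_0 ≅ Z^4.

H_0 ≅ Z^4.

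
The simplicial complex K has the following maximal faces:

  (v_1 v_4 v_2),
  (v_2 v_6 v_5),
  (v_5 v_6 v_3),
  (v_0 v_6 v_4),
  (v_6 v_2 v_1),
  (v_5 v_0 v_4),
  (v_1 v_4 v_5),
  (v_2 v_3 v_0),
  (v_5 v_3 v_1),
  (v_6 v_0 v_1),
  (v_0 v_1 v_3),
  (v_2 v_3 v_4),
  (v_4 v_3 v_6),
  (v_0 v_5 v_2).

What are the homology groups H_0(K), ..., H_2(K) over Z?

Order the vertices as v_0 < v_1 < v_2 < v_3 < v_4 < v_5 < v_6. Listing each simplex with vertices in this order, K has dimension 2 with simplices:

  0-simplices (7): [v_0], [v_1], [v_2], [v_3], [v_4], [v_5], [v_6]
  1-simplices (21): (21 of them)
  2-simplices (14): (14 of them)

Hence C_0 ≅ Z^7, C_1 ≅ Z^21, C_2 ≅ Z^14.

Boundary ∂_1: C_1 → C_0 maps an edge to its endpoints' difference, ∂[p,q] = q − p. For instance
  ∂[v_0,v_4] = [v_4] − [v_0].
The resulting 7×21 matrix has rank 6, and its Smith normal form has invariant factors (1,1,1,1,1,1).

The boundary map ∂_2: C_2 → C_1 acts by ∂[p,q,r] = [q,r] − [p,r] + [p,q]. For instance
  ∂[v_1,v_2,v_4] = [v_2,v_4] − [v_1,v_4] + [v_1,v_2],
  ∂[v_0,v_1,v_6] = [v_1,v_6] − [v_0,v_6] + [v_0,v_1].
The 21×14 boundary matrix has rank 13 and Smith normal form diag(1,1,1,1,1,1,1,1,1,1,1,1,1).

Reading off H_k = ker ∂_k / im ∂_{k+1}:

  H_0: rank C_0 − rank ∂_1 = 7 − 6 = 1, and the invariant factors of ∂_1 are all 1, so H_0 ≅ Z.
  H_1: rank ker ∂_1 − rank ∂_2 = (21 − 6) − 13 = 2, and the invariant factors of ∂_2 are all 1, so H_1 ≅ Z^2.
  H_2: rank ker ∂_2 − rank ∂_3 = (14 − 13) − 0 = 1, and there is no ∂_3, so H_2 ≅ Z.

H_0 = Z,  H_1 = Z^2,  H_2 = Z.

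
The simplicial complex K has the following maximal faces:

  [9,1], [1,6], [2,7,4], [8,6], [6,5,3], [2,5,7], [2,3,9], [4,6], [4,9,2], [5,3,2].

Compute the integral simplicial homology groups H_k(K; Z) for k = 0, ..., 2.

H_0 ≅ Z,  H_1 ≅ Z^2,  H_2 = 0.

We work with the vertex ordering 1 < 2 < 3 < 4 < 5 < 6 < 7 < 8 < 9. The simplices of K, each written with vertices in increasing order, are:

  0-simplices (9): [1], [2], [3], [4], [5], [6], [7], [8], [9]
  1-simplices (16): [1,6], [1,9], [2,3], [2,4], [2,5], [2,7], [2,9], [3,5], [3,6], [3,9], [4,6], [4,7], [4,9], [5,6], [5,7], [6,8]
  2-simplices (6): [2,3,5], [2,3,9], [2,4,7], [2,4,9], [2,5,7], [3,5,6]

Hence C_0 ≅ Z^9, C_1 ≅ Z^16, C_2 ≅ Z^6.

Boundary ∂_1: C_1 → C_0 is given by ∂[p,q] = [q] − [p]. For instance
  ∂[5,7] = [7] − [5].
As a 9×16 matrix over Z this has rank 8, with invariant factors (1,1,1,1,1,1,1,1).

Boundary ∂_2: C_2 → C_1 acts by ∂[p,q,r] = [q,r] − [p,r] + [p,q]. For instance
  ∂[2,5,7] = [5,7] − [2,7] + [2,5],
  ∂[2,4,9] = [4,9] − [2,9] + [2,4].
The 16×6 boundary matrix has rank 6 and Smith normal form diag(1,1,1,1,1,1).

From H_k ≅ ker(∂_k) / im(∂_{k+1}) we obtain:

  H_0: rank C_0 − rank ∂_1 = 9 − 8 = 1, and the invariant factors of ∂_1 are all 1, so H_0 = Z.
  H_1: rank ker ∂_1 − rank ∂_2 = (16 − 8) − 6 = 2, and the invariant factors of ∂_2 are all 1, so H_1 = Z^2.
  H_2: rank ker ∂_2 − rank ∂_3 = (6 − 6) − 0 = 0, and there is no ∂_3, so H_2 = 0.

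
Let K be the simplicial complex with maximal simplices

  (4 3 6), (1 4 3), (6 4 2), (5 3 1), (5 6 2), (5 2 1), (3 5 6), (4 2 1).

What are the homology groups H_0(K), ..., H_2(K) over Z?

H_0 ≅ Z,  H_1 = 0,  H_2 ≅ Z.

We work with the vertex ordering 1 < 2 < 3 < 4 < 5 < 6. The simplices of K, each written with vertices in increasing order, are:

  0-simplices (6): [1], [2], [3], [4], [5], [6]
  1-simplices (12): [1,2], [1,3], [1,4], [1,5], [2,4], [2,5], [2,6], [3,4], [3,5], [3,6], [4,6], [5,6]
  2-simplices (8): [1,2,4], [1,2,5], [1,3,4], [1,3,5], [2,4,6], [2,5,6], [3,4,6], [3,5,6]

Hence C_0 ≅ Z^6, C_1 ≅ Z^12, C_2 ≅ Z^8.

The boundary map ∂_1: C_1 → C_0 is given by ∂[p,q] = [q] − [p].
This gives a 6×12 integer matrix of rank 5; reducing to Smith normal form yields diagonal entries (1,1,1,1,1).

∂_2: C_2 → C_1 maps a triangle to the signed sum of its edges. For instance
  ∂[3,4,6] = [4,6] − [3,6] + [3,4],
  ∂[1,2,5] = [2,5] − [1,5] + [1,2].
As a 12×8 matrix over Z this has rank 7, with invariant factors (1,1,1,1,1,1,1).

Computing H_k = (kernel of ∂_k) / (image of ∂_{k+1}):

  H_0: rank C_0 − rank ∂_1 = 6 − 5 = 1, and the invariant factors of ∂_1 are all 1, so H_0 = Z.
  H_1: rank ker ∂_1 − rank ∂_2 = (12 − 5) − 7 = 0, and the invariant factors of ∂_2 are all 1, so H_1 = 0.
  H_2: rank ker ∂_2 − rank ∂_3 = (8 − 7) − 0 = 1, and there is no ∂_3, so H_2 = Z.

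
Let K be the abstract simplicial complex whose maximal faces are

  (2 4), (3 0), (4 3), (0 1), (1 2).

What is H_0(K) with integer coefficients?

Order the vertices as 0 < 1 < 2 < 3 < 4. Listing each simplex with vertices in this order, K has dimension 1 with simplices:

  0-simplices (5): [0], [1], [2], [3], [4]
  1-simplices (5): [0,1], [0,3], [1,2], [2,4], [3,4]

giving chain groups C_0 ≅ Z^5, C_1 ≅ Z^5.

The boundary map ∂_1: C_1 → C_0 maps an edge to its endpoints' difference, ∂[p,q] = q − p. For instance
  ∂[2,4] = [4] − [2].
The 5×5 boundary matrix has rank 4 and Smith normal form diag(1,1,1,1).

Now H_k = ker ∂_k / im ∂_{k+1}, so:

  H_0: rank C_0 − rank ∂_1 = 5 − 4 = 1, and the invariant factors of ∂_1 are all 1, so H_0 = Z.

H_0 = Z.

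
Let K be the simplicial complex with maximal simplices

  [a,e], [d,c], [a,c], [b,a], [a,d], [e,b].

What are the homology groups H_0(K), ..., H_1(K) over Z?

H_0 ≅ Z,  H_1 ≅ Z^2.

We work with the vertex ordering a < b < c < d < e. The simplices of K, each written with vertices in increasing order, are:

  0-simplices (5): a, b, c, d, e
  1-simplices (6): ab, ac, ad, ae, be, cd

so the chain groups are C_0 ≅ Z^5, C_1 ≅ Z^6.

The boundary map ∂_1: C_1 → C_0 sends each edge [p,q] (with p < q) to q − p.
As a 5×6 matrix over Z this has rank 4, with invariant factors (1,1,1,1).

From H_k ≅ ker(∂_k) / im(∂_{k+1}) we obtain:

  H_0: rank C_0 − rank ∂_1 = 5 − 4 = 1, and the invariant factors of ∂_1 are all 1, so H_0 = Z.
  H_1: rank ker ∂_1 − rank ∂_2 = (6 − 4) − 0 = 2, and there is no ∂_2, so H_1 = Z^2.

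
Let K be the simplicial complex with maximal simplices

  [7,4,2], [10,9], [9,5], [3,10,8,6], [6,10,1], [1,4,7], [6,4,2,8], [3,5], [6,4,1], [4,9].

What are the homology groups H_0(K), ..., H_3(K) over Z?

H_0 ≅ Z,  H_1 ≅ Z^2,  H_2 = 0,  H_3 = 0.

Take the total order 1 < 2 < 3 < 4 < 5 < 6 < 7 < 8 < 9 < 10 on the vertex set. Then K (dimension 3) consists of the simplices:

  0-simplices (10): [1], [2], [3], [4], [5], [6], [7], [8], [9], [10]
  1-simplices (21): [1,4], [1,6], [1,7], [1,10], [2,4], [2,6], [2,7], [2,8], [3,5], [3,6], [3,8], [3,10], [4,6], [4,7], [4,8], [4,9], [5,9], [6,8], [6,10], [8,10], [9,10]
  2-simplices (12): [1,4,6], [1,4,7], [1,6,10], [2,4,6], [2,4,7], [2,4,8], [2,6,8], [3,6,8], [3,6,10], [3,8,10], [4,6,8], [6,8,10]
  3-simplices (2): [2,4,6,8], [3,6,8,10]

giving chain groups C_0 ≅ Z^10, C_1 ≅ Z^21, C_2 ≅ Z^12, C_3 ≅ Z^2.

∂_1: C_1 → C_0 is given by ∂[p,q] = [q] − [p].
The resulting 10×21 matrix has rank 9, and its Smith normal form has invariant factors (1,1,1,1,1,1,1,1,1).

The boundary map ∂_2: C_2 → C_1 sends each 2-simplex [p,q,r] to [q,r] − [p,r] + [p,q]. For instance
  ∂[2,4,6] = [4,6] − [2,6] + [2,4],
  ∂[3,6,8] = [6,8] − [3,8] + [3,6].
This gives a 21×12 integer matrix of rank 10; reducing to Smith normal form yields diagonal entries (1,1,1,1,1,1,1,1,1,1).

The boundary map ∂_3: C_3 → C_2 sends each 3-simplex σ to the alternating sum Σ_i (−1)^i (σ with its i-th vertex removed). For instance
  ∂[2,4,6,8] = [4,6,8] − [2,6,8] + [2,4,8] − [2,4,6],
  ∂[3,6,8,10] = [6,8,10] − [3,8,10] + [3,6,10] − [3,6,8].
The resulting 12×2 matrix has rank 2, and its Smith normal form has invariant factors (1,1).

From H_k ≅ ker(∂_k) / im(∂_{k+1}) we obtain:

  H_0: rank C_0 − rank ∂_1 = 10 − 9 = 1, and the invariant factors of ∂_1 are all 1, so H_0 = Z.
  H_1: rank ker ∂_1 − rank ∂_2 = (21 − 9) − 10 = 2, and the invariant factors of ∂_2 are all 1, so H_1 = Z^2.
  H_2: rank ker ∂_2 − rank ∂_3 = (12 − 10) − 2 = 0, and the invariant factors of ∂_3 are all 1, so H_2 = 0.
  H_3: rank ker ∂_3 − rank ∂_4 = (2 − 2) − 0 = 0, and there is no ∂_4, so H_3 = 0.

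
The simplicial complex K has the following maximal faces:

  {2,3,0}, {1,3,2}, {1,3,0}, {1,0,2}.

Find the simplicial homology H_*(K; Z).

H_0 ≅ Z,  H_1 = 0,  H_2 ≅ Z.

Take the total order 0 < 1 < 2 < 3 on the vertex set. Then K (dimension 2) consists of the simplices:

  0-simplices (4): [0], [1], [2], [3]
  1-simplices (6): [0,1], [0,2], [0,3], [1,2], [1,3], [2,3]
  2-simplices (4): [0,1,2], [0,1,3], [0,2,3], [1,2,3]

so the chain groups are C_0 ≅ Z^4, C_1 ≅ Z^6, C_2 ≅ Z^4.

The boundary map ∂_1: C_1 → C_0 sends each edge [p,q] (with p < q) to q − p.
As a 4×6 matrix over Z this has rank 3, with invariant factors (1,1,1).

Boundary ∂_2: C_2 → C_1 maps a triangle to the signed sum of its edges. For instance
  ∂[1,2,3] = [2,3] − [1,3] + [1,2],
  ∂[0,1,3] = [1,3] − [0,3] + [0,1].
This gives a 6×4 integer matrix of rank 3; reducing to Smith normal form yields diagonal entries (1,1,1).

Now H_k = ker ∂_k / im ∂_{k+1}, so:

  H_0: rank C_0 − rank ∂_1 = 4 − 3 = 1, and the invariant factors of ∂_1 are all 1, so H_0 ≅ Z.
  H_1: rank ker ∂_1 − rank ∂_2 = (6 − 3) − 3 = 0, and the invariant factors of ∂_2 are all 1, so H_1 ≅ 0.
  H_2: rank ker ∂_2 − rank ∂_3 = (4 − 3) − 0 = 1, and there is no ∂_3, so H_2 ≅ Z.

As a check, the Euler characteristic is 4 − 6 + 4 = 2, which agrees with 1 − 0 + 1 = 2.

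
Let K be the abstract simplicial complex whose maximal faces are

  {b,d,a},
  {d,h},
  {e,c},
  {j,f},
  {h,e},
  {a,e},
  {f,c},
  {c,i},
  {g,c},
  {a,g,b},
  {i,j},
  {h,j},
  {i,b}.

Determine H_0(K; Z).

H_0 = Z.

We work with the vertex ordering a < b < c < d < e < f < g < h < i < j. The simplices of K, each written with vertices in increasing order, are:

  0-simplices (10): a, b, c, d, e, f, g, h, i, j
  1-simplices (16): ab, ad, ae, ag, bd, bg, bi, ce, cf, cg, ci, dh, eh, fj, hj, ij
  2-simplices (2): abd, abg

so the chain groups are C_0 ≅ Z^10, C_1 ≅ Z^16, C_2 ≅ Z^2.

Boundary ∂_1: C_1 → C_0 is given by ∂[p,q] = [q] − [p].
The resulting 10×16 matrix has rank 9, and its Smith normal form has invariant factors (1,1,1,1,1,1,1,1,1).

The boundary map ∂_2: C_2 → C_1 maps a triangle to the signed sum of its edges. For instance
  ∂abg = bg − ag + ab,
  ∂abd = bd − ad + ab.
The 16×2 boundary matrix has rank 2 and Smith normal form diag(1,1).

Computing H_k = (kernel of ∂_k) / (image of ∂_{k+1}):

  H_0: rank C_0 − rank ∂_1 = 10 − 9 = 1, and the invariant factors of ∂_1 are all 1, so H_0 ≅ Z.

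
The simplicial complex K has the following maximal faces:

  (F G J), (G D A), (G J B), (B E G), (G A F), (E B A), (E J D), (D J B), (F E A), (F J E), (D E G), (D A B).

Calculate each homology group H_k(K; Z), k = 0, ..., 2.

H_0 ≅ Z,  H_1 ≅ Z/2,  H_2 = 0.

Fix the vertex order A < B < D < E < F < G < J and write every simplex with vertices in increasing order. Then dim K = 2 and the simplices of K are:

  0-simplices (7): A, B, D, E, F, G, J
  1-simplices (18): AB, AD, AE, AF, AG, BD, BE, BG, BJ, DE, DG, DJ, EF, EG, EJ, FG, FJ, GJ
  2-simplices (12): ABD, ABE, ADG, AEF, AFG, BDJ, BEG, BGJ, DEG, DEJ, EFJ, FGJ

giving chain groups C_0 ≅ Z^7, C_1 ≅ Z^18, C_2 ≅ Z^12.

The boundary map ∂_1: C_1 → C_0 is given by ∂[p,q] = [q] − [p]. For instance
  ∂EF = F − E.
As a 7×18 matrix over Z this has rank 6, with invariant factors (1,1,1,1,1,1).

Boundary ∂_2: C_2 → C_1 sends each 2-simplex [p,q,r] to [q,r] − [p,r] + [p,q]. For instance
  ∂EFJ = FJ − EJ + EF,
  ∂BEG = EG − BG + BE.
This gives a 18×12 integer matrix of rank 12; reducing to Smith normal form yields diagonal entries (1,1,1,1,1,1,1,1,1,1,1,2).

Now H_k = ker ∂_k / im ∂_{k+1}, so:

  H_0: rank C_0 − rank ∂_1 = 7 − 6 = 1, and the invariant factors of ∂_1 are all 1, so H_0 = Z.
  H_1: rank ker ∂_1 − rank ∂_2 = (18 − 6) − 12 = 0, and ∂_2 has invariant factor 2 > 1, so H_1 = Z/2.
  H_2: rank ker ∂_2 − rank ∂_3 = (12 − 12) − 0 = 0, and there is no ∂_3, so H_2 = 0.

As a check, the Euler characteristic is 7 − 18 + 12 = 1, which agrees with 1 − 0 + 0 = 1.
(K is a triangulation of the real projective plane RP^2.)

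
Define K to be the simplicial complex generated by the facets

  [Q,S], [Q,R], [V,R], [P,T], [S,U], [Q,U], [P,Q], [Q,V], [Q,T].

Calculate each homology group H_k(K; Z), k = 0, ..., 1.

Take the total order P < Q < R < S < T < U < V on the vertex set. Then K (dimension 1) consists of the simplices:

  0-simplices (7): P, Q, R, S, T, U, V
  1-simplices (9): PQ, PT, QR, QS, QT, QU, QV, RV, SU

Hence C_0 ≅ Z^7, C_1 ≅ Z^9.

∂_1: C_1 → C_0 maps an edge to its endpoints' difference, ∂[p,q] = q − p.
As a 7×9 matrix over Z this has rank 6, with invariant factors (1,1,1,1,1,1).

Computing H_k = (kernel of ∂_k) / (image of ∂_{k+1}):

  H_0: rank C_0 − rank ∂_1 = 7 − 6 = 1, and the invariant factors of ∂_1 are all 1, so H_0 = Z.
  H_1: rank ker ∂_1 − rank ∂_2 = (9 − 6) − 0 = 3, and there is no ∂_2, so H_1 = Z^3.

As a check, the Euler characteristic is 7 − 9 = -2, which agrees with 1 − 3 = -2.

H_0 = Z,  H_1 = Z^3.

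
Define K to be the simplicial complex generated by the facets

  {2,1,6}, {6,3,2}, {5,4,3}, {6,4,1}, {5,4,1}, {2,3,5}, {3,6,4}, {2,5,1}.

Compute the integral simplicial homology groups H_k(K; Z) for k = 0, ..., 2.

Take the total order 1 < 2 < 3 < 4 < 5 < 6 on the vertex set. Then K (dimension 2) consists of the simplices:

  0-simplices (6): [1], [2], [3], [4], [5], [6]
  1-simplices (12): [1,2], [1,4], [1,5], [1,6], [2,3], [2,5], [2,6], [3,4], [3,5], [3,6], [4,5], [4,6]
  2-simplices (8): [1,2,5], [1,2,6], [1,4,5], [1,4,6], [2,3,5], [2,3,6], [3,4,5], [3,4,6]

giving chain groups C_0 ≅ Z^6, C_1 ≅ Z^12, C_2 ≅ Z^8.

Boundary ∂_1: C_1 → C_0 sends each edge [p,q] (with p < q) to q − p. For instance
  ∂[2,6] = [6] − [2].
The resulting 6×12 matrix has rank 5, and its Smith normal form has invariant factors (1,1,1,1,1).

The boundary map ∂_2: C_2 → C_1 acts by ∂[p,q,r] = [q,r] − [p,r] + [p,q]. For instance
  ∂[2,3,6] = [3,6] − [2,6] + [2,3],
  ∂[1,2,5] = [2,5] − [1,5] + [1,2].
The 12×8 boundary matrix has rank 7 and Smith normal form diag(1,1,1,1,1,1,1).

Reading off H_k = ker ∂_k / im ∂_{k+1}:

  H_0: rank C_0 − rank ∂_1 = 6 − 5 = 1, and the invariant factors of ∂_1 are all 1, so H_0 ≅ Z.
  H_1: rank ker ∂_1 − rank ∂_2 = (12 − 5) − 7 = 0, and the invariant factors of ∂_2 are all 1, so H_1 ≅ 0.
  H_2: rank ker ∂_2 − rank ∂_3 = (8 − 7) − 0 = 1, and there is no ∂_3, so H_2 ≅ Z.

As a check, the Euler characteristic is 6 − 12 + 8 = 2, which agrees with 1 − 0 + 1 = 2.

H_0 = Z,  H_1 = 0,  H_2 = Z.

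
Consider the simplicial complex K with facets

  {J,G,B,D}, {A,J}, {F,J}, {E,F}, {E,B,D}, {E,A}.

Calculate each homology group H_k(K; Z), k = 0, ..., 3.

Take the total order A < B < D < E < F < G < J on the vertex set. Then K (dimension 3) consists of the simplices:

  0-simplices (7): A, B, D, E, F, G, J
  1-simplices (12): AE, AJ, BD, BE, BG, BJ, DE, DG, DJ, EF, FJ, GJ
  2-simplices (5): BDE, BDG, BDJ, BGJ, DGJ
  3-simplices (1): BDGJ

giving chain groups C_0 ≅ Z^7, C_1 ≅ Z^12, C_2 ≅ Z^5, C_3 ≅ Z^1.

∂_1: C_1 → C_0 maps an edge to its endpoints' difference, ∂[p,q] = q − p.
The 7×12 boundary matrix has rank 6 and Smith normal form diag(1,1,1,1,1,1).

Boundary ∂_2: C_2 → C_1 sends each 2-simplex [p,q,r] to [q,r] − [p,r] + [p,q]. For instance
  ∂BGJ = GJ − BJ + BG,
  ∂DGJ = GJ − DJ + DG.
The 12×5 boundary matrix has rank 4 and Smith normal form diag(1,1,1,1).

∂_3: C_3 → C_2 sends each 3-simplex σ to the alternating sum Σ_i (−1)^i (σ with its i-th vertex removed). For instance
  ∂BDGJ = DGJ − BGJ + BDJ − BDG.
This gives a 5×1 integer matrix of rank 1; reducing to Smith normal form yields diagonal entries (1).

Reading off H_k = ker ∂_k / im ∂_{k+1}:

  H_0: rank C_0 − rank ∂_1 = 7 − 6 = 1, and the invariant factors of ∂_1 are all 1, so H_0 ≅ Z.
  H_1: rank ker ∂_1 − rank ∂_2 = (12 − 6) − 4 = 2, and the invariant factors of ∂_2 are all 1, so H_1 ≅ Z^2.
  H_2: rank ker ∂_2 − rank ∂_3 = (5 − 4) − 1 = 0, and the invariant factors of ∂_3 are all 1, so H_2 ≅ 0.
  H_3: rank ker ∂_3 − rank ∂_4 = (1 − 1) − 0 = 0, and there is no ∂_4, so H_3 ≅ 0.

H_0 ≅ Z,  H_1 ≅ Z^2,  H_2 = 0,  H_3 = 0.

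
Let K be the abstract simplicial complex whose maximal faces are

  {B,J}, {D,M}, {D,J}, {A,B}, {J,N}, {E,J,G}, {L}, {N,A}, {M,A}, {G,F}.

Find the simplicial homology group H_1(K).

Fix the vertex order A < B < D < E < F < G < J < L < M < N and write every simplex with vertices in increasing order. Then dim K = 2 and the simplices of K are:

  0-simplices (10): A, B, D, E, F, G, J, L, M, N
  1-simplices (11): AB, AM, AN, BJ, DJ, DM, EG, EJ, FG, GJ, JN
  2-simplices (1): EGJ

so the chain groups are C_0 ≅ Z^10, C_1 ≅ Z^11, C_2 ≅ Z^1.

Boundary ∂_1: C_1 → C_0 is given by ∂[p,q] = [q] − [p]. For instance
  ∂AB = B − A.
This gives a 10×11 integer matrix of rank 8; reducing to Smith normal form yields diagonal entries (1,1,1,1,1,1,1,1).

∂_2: C_2 → C_1 acts by ∂[p,q,r] = [q,r] − [p,r] + [p,q]. For instance
  ∂EGJ = GJ − EJ + EG.
This gives a 11×1 integer matrix of rank 1; reducing to Smith normal form yields diagonal entries (1).

Now H_k = ker ∂_k / im ∂_{k+1}, so:

  H_1: rank ker ∂_1 − rank ∂_2 = (11 − 8) − 1 = 2, and the invariant factors of ∂_2 are all 1, so H_1 = Z^2.

H_1 ≅ Z^2.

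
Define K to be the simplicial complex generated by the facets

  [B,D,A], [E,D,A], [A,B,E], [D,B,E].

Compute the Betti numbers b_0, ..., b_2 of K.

b_0 = 1, b_1 = 0, b_2 = 1.

We work with the vertex ordering A < B < D < E. The simplices of K, each written with vertices in increasing order, are:

  0-simplices (4): A, B, D, E
  1-simplices (6): AB, AD, AE, BD, BE, DE
  2-simplices (4): ABD, ABE, ADE, BDE

giving chain groups C_0 ≅ Z^4, C_1 ≅ Z^6, C_2 ≅ Z^4.

∂_1: C_1 → C_0 maps an edge to its endpoints' difference, ∂[p,q] = q − p. For instance
  ∂AB = B − A.
As a 4×6 matrix over Z this has rank 3, with invariant factors (1,1,1).

Boundary ∂_2: C_2 → C_1 maps a triangle to the signed sum of its edges. For instance
  ∂ABE = BE − AE + AB,
  ∂ABD = BD − AD + AB.
As a 6×4 matrix over Z this has rank 3, with invariant factors (1,1,1).

Computing H_k = (kernel of ∂_k) / (image of ∂_{k+1}):

  H_0: rank C_0 − rank ∂_1 = 4 − 3 = 1, and the invariant factors of ∂_1 are all 1, so H_0 = Z.
  H_1: rank ker ∂_1 − rank ∂_2 = (6 − 3) − 3 = 0, and the invariant factors of ∂_2 are all 1, so H_1 = 0.
  H_2: rank ker ∂_2 − rank ∂_3 = (4 − 3) − 0 = 1, and there is no ∂_3, so H_2 = Z.

Hence the Betti numbers are b_0 = 1, b_1 = 0, b_2 = 1.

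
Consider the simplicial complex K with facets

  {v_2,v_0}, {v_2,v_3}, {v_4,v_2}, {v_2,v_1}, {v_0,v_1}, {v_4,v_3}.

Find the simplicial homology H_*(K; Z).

Order the vertices as v_0 < v_1 < v_2 < v_3 < v_4. Listing each simplex with vertices in this order, K has dimension 1 with simplices:

  0-simplices (5): [v_0], [v_1], [v_2], [v_3], [v_4]
  1-simplices (6): [v_0,v_1], [v_0,v_2], [v_1,v_2], [v_2,v_3], [v_2,v_4], [v_3,v_4]

giving chain groups C_0 ≅ Z^5, C_1 ≅ Z^6.

∂_1: C_1 → C_0 sends each edge [p,q] (with p < q) to q − p.
This gives a 5×6 integer matrix of rank 4; reducing to Smith normal form yields diagonal entries (1,1,1,1).

From H_k ≅ ker(∂_k) / im(∂_{k+1}) we obtain:

  H_0: rank C_0 − rank ∂_1 = 5 − 4 = 1, and the invariant factors of ∂_1 are all 1, so H_0 = Z.
  H_1: rank ker ∂_1 − rank ∂_2 = (6 − 4) − 0 = 2, and there is no ∂_2, so H_1 = Z^2.

H_0 = Z,  H_1 = Z^2.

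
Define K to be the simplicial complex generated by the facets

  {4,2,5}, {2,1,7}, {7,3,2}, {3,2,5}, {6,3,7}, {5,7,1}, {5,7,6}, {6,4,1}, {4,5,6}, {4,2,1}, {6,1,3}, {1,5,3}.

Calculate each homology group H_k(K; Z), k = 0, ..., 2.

H_0 = Z,  H_1 = Z/2Z,  H_2 = 0.

Fix the vertex order 1 < 2 < 3 < 4 < 5 < 6 < 7 and write every simplex with vertices in increasing order. Then dim K = 2 and the simplices of K are:

  0-simplices (7): [1], [2], [3], [4], [5], [6], [7]
  1-simplices (18): [1,2], [1,3], [1,4], [1,5], [1,6], [1,7], [2,3], [2,4], [2,5], [2,7], [3,5], [3,6], [3,7], [4,5], [4,6], [5,6], [5,7], [6,7]
  2-simplices (12): [1,2,4], [1,2,7], [1,3,5], [1,3,6], [1,4,6], [1,5,7], [2,3,5], [2,3,7], [2,4,5], [3,6,7], [4,5,6], [5,6,7]

so the chain groups are C_0 ≅ Z^7, C_1 ≅ Z^18, C_2 ≅ Z^12.

Boundary ∂_1: C_1 → C_0 maps an edge to its endpoints' difference, ∂[p,q] = q − p.
The resulting 7×18 matrix has rank 6, and its Smith normal form has invariant factors (1,1,1,1,1,1).

The boundary map ∂_2: C_2 → C_1 maps a triangle to the signed sum of its edges. For instance
  ∂[2,3,7] = [3,7] − [2,7] + [2,3],
  ∂[1,4,6] = [4,6] − [1,6] + [1,4].
The resulting 18×12 matrix has rank 12, and its Smith normal form has invariant factors (1,1,1,1,1,1,1,1,1,1,1,2).

Reading off H_k = ker ∂_k / im ∂_{k+1}:

  H_0: rank C_0 − rank ∂_1 = 7 − 6 = 1, and the invariant factors of ∂_1 are all 1, so H_0 = Z.
  H_1: rank ker ∂_1 − rank ∂_2 = (18 − 6) − 12 = 0, and ∂_2 has invariant factor 2 > 1, so H_1 = Z/2Z.
  H_2: rank ker ∂_2 − rank ∂_3 = (12 − 12) − 0 = 0, and there is no ∂_3, so H_2 = 0.

(K is a triangulation of the real projective plane RP^2.)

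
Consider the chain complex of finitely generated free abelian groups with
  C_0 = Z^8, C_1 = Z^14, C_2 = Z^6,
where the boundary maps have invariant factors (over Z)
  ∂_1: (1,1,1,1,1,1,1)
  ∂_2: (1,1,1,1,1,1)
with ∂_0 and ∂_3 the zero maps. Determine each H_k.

H_0: b_0 = 8 − 0 − 7 = 1; torsion from ∂_1 factors > 1: none. So H_0 ≅ Z.
H_1: b_1 = 14 − 7 − 6 = 1; torsion from ∂_2 factors > 1: none. So H_1 ≅ Z.
H_2: b_2 = 6 − 6 − 0 = 0; torsion from ∂_3 factors > 1: none. So H_2 ≅ 0.

H_0 ≅ Z,  H_1 ≅ Z,  H_2 = 0.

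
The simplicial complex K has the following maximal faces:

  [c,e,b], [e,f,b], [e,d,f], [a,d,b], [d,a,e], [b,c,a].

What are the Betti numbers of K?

We work with the vertex ordering a < b < c < d < e < f. The simplices of K, each written with vertices in increasing order, are:

  0-simplices (6): a, b, c, d, e, f
  1-simplices (12): ab, ac, ad, ae, bc, bd, be, bf, ce, de, df, ef
  2-simplices (6): abc, abd, ade, bce, bef, def

so the chain groups are C_0 ≅ Z^6, C_1 ≅ Z^12, C_2 ≅ Z^6.

Boundary ∂_1: C_1 → C_0 sends each edge [p,q] (with p < q) to q − p.
This gives a 6×12 integer matrix of rank 5; reducing to Smith normal form yields diagonal entries (1,1,1,1,1).

Boundary ∂_2: C_2 → C_1 acts by ∂[p,q,r] = [q,r] − [p,r] + [p,q]. For instance
  ∂bef = ef − bf + be,
  ∂ade = de − ae + ad.
This gives a 12×6 integer matrix of rank 6; reducing to Smith normal form yields diagonal entries (1,1,1,1,1,1).

From H_k ≅ ker(∂_k) / im(∂_{k+1}) we obtain:

  H_0: rank C_0 − rank ∂_1 = 6 − 5 = 1, and the invariant factors of ∂_1 are all 1, so H_0 ≅ Z.
  H_1: rank ker ∂_1 − rank ∂_2 = (12 − 5) − 6 = 1, and the invariant factors of ∂_2 are all 1, so H_1 ≅ Z.
  H_2: rank ker ∂_2 − rank ∂_3 = (6 − 6) − 0 = 0, and there is no ∂_3, so H_2 ≅ 0.

As a check, the Euler characteristic is 6 − 12 + 6 = 0, which agrees with 1 − 1 + 0 = 0.

Hence the Betti numbers are b_0 = 1, b_1 = 1, b_2 = 0.

b_0 = 1, b_1 = 1, b_2 = 0.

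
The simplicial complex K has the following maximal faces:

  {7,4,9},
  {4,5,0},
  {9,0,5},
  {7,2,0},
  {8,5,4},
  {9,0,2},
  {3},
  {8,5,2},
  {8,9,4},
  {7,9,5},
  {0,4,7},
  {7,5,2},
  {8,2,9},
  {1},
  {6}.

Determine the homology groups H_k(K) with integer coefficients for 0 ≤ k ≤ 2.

H_0 ≅ Z^4,  H_1 ≅ Z/2,  H_2 = 0.

Fix the vertex order 0 < 1 < 2 < 3 < 4 < 5 < 6 < 7 < 8 < 9 and write every simplex with vertices in increasing order. Then dim K = 2 and the simplices of K are:

  0-simplices (10): [0], [1], [2], [3], [4], [5], [6], [7], [8], [9]
  1-simplices (18): [0,2], [0,4], [0,5], [0,7], [0,9], [2,5], [2,7], [2,8], [2,9], [4,5], [4,7], [4,8], [4,9], [5,7], [5,8], [5,9], [7,9], [8,9]
  2-simplices (12): [0,2,7], [0,2,9], [0,4,5], [0,4,7], [0,5,9], [2,5,7], [2,5,8], [2,8,9], [4,5,8], [4,7,9], [4,8,9], [5,7,9]

so the chain groups are C_0 ≅ Z^10, C_1 ≅ Z^18, C_2 ≅ Z^12.

∂_1: C_1 → C_0 sends each edge [p,q] (with p < q) to q − p. For instance
  ∂[4,8] = [8] − [4].
This gives a 10×18 integer matrix of rank 6; reducing to Smith normal form yields diagonal entries (1,1,1,1,1,1).

The boundary map ∂_2: C_2 → C_1 sends each 2-simplex [p,q,r] to [q,r] − [p,r] + [p,q]. For instance
  ∂[4,8,9] = [8,9] − [4,9] + [4,8],
  ∂[0,5,9] = [5,9] − [0,9] + [0,5].
The resulting 18×12 matrix has rank 12, and its Smith normal form has invariant factors (1,1,1,1,1,1,1,1,1,1,1,2).

Reading off H_k = ker ∂_k / im ∂_{k+1}:

  H_0: rank C_0 − rank ∂_1 = 10 − 6 = 4, and the invariant factors of ∂_1 are all 1, so H_0 = Z^4.
  H_1: rank ker ∂_1 − rank ∂_2 = (18 − 6) − 12 = 0, and ∂_2 has invariant factor 2 > 1, so H_1 = Z/2.
  H_2: rank ker ∂_2 − rank ∂_3 = (12 − 12) − 0 = 0, and there is no ∂_3, so H_2 = 0.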